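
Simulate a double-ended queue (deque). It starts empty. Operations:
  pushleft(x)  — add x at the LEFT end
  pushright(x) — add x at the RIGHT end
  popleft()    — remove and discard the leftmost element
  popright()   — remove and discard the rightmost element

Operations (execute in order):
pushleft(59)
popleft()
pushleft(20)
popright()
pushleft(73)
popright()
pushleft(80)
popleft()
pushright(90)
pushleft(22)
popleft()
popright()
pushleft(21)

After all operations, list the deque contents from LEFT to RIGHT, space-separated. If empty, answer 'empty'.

Answer: 21

Derivation:
pushleft(59): [59]
popleft(): []
pushleft(20): [20]
popright(): []
pushleft(73): [73]
popright(): []
pushleft(80): [80]
popleft(): []
pushright(90): [90]
pushleft(22): [22, 90]
popleft(): [90]
popright(): []
pushleft(21): [21]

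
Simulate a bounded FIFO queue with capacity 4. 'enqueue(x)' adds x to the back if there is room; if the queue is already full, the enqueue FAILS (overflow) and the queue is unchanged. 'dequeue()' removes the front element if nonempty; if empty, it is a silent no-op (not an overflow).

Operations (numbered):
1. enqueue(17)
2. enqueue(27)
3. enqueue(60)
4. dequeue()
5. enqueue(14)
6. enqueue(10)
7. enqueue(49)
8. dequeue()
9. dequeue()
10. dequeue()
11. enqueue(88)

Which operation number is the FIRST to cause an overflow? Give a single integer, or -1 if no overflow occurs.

1. enqueue(17): size=1
2. enqueue(27): size=2
3. enqueue(60): size=3
4. dequeue(): size=2
5. enqueue(14): size=3
6. enqueue(10): size=4
7. enqueue(49): size=4=cap → OVERFLOW (fail)
8. dequeue(): size=3
9. dequeue(): size=2
10. dequeue(): size=1
11. enqueue(88): size=2

Answer: 7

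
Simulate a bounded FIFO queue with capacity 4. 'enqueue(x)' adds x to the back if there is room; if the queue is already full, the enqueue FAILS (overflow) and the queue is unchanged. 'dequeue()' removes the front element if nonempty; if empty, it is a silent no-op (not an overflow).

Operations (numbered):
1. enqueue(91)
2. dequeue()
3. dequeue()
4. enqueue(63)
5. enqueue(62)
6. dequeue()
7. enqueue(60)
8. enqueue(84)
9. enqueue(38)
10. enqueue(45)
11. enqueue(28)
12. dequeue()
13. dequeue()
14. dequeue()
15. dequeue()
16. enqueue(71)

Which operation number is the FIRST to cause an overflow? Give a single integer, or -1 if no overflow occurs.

Answer: 10

Derivation:
1. enqueue(91): size=1
2. dequeue(): size=0
3. dequeue(): empty, no-op, size=0
4. enqueue(63): size=1
5. enqueue(62): size=2
6. dequeue(): size=1
7. enqueue(60): size=2
8. enqueue(84): size=3
9. enqueue(38): size=4
10. enqueue(45): size=4=cap → OVERFLOW (fail)
11. enqueue(28): size=4=cap → OVERFLOW (fail)
12. dequeue(): size=3
13. dequeue(): size=2
14. dequeue(): size=1
15. dequeue(): size=0
16. enqueue(71): size=1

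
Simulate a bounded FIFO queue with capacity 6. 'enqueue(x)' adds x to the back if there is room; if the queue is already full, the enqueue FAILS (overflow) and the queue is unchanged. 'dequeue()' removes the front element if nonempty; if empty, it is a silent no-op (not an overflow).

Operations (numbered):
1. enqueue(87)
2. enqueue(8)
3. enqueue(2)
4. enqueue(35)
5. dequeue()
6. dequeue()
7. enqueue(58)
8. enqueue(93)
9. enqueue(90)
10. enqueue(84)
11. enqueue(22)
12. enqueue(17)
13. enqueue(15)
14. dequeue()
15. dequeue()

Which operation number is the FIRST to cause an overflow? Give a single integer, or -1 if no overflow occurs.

Answer: 11

Derivation:
1. enqueue(87): size=1
2. enqueue(8): size=2
3. enqueue(2): size=3
4. enqueue(35): size=4
5. dequeue(): size=3
6. dequeue(): size=2
7. enqueue(58): size=3
8. enqueue(93): size=4
9. enqueue(90): size=5
10. enqueue(84): size=6
11. enqueue(22): size=6=cap → OVERFLOW (fail)
12. enqueue(17): size=6=cap → OVERFLOW (fail)
13. enqueue(15): size=6=cap → OVERFLOW (fail)
14. dequeue(): size=5
15. dequeue(): size=4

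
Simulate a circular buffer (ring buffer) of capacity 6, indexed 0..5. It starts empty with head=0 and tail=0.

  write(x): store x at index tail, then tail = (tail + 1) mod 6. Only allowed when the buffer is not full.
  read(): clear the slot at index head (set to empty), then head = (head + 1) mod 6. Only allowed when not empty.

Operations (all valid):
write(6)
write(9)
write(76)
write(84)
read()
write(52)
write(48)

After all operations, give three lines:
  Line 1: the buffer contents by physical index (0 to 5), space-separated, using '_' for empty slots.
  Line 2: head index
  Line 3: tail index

write(6): buf=[6 _ _ _ _ _], head=0, tail=1, size=1
write(9): buf=[6 9 _ _ _ _], head=0, tail=2, size=2
write(76): buf=[6 9 76 _ _ _], head=0, tail=3, size=3
write(84): buf=[6 9 76 84 _ _], head=0, tail=4, size=4
read(): buf=[_ 9 76 84 _ _], head=1, tail=4, size=3
write(52): buf=[_ 9 76 84 52 _], head=1, tail=5, size=4
write(48): buf=[_ 9 76 84 52 48], head=1, tail=0, size=5

Answer: _ 9 76 84 52 48
1
0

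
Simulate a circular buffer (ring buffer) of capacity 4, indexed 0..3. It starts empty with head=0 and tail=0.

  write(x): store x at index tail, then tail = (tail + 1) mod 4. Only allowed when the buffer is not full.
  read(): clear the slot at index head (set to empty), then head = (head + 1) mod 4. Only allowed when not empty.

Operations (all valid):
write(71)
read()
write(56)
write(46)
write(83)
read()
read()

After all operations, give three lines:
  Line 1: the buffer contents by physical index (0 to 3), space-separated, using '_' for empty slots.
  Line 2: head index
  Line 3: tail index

write(71): buf=[71 _ _ _], head=0, tail=1, size=1
read(): buf=[_ _ _ _], head=1, tail=1, size=0
write(56): buf=[_ 56 _ _], head=1, tail=2, size=1
write(46): buf=[_ 56 46 _], head=1, tail=3, size=2
write(83): buf=[_ 56 46 83], head=1, tail=0, size=3
read(): buf=[_ _ 46 83], head=2, tail=0, size=2
read(): buf=[_ _ _ 83], head=3, tail=0, size=1

Answer: _ _ _ 83
3
0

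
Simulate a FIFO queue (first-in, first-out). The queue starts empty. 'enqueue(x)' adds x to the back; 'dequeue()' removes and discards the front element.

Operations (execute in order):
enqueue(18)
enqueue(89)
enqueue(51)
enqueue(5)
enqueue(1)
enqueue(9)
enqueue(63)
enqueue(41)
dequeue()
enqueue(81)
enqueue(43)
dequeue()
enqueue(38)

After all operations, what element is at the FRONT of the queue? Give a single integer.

enqueue(18): queue = [18]
enqueue(89): queue = [18, 89]
enqueue(51): queue = [18, 89, 51]
enqueue(5): queue = [18, 89, 51, 5]
enqueue(1): queue = [18, 89, 51, 5, 1]
enqueue(9): queue = [18, 89, 51, 5, 1, 9]
enqueue(63): queue = [18, 89, 51, 5, 1, 9, 63]
enqueue(41): queue = [18, 89, 51, 5, 1, 9, 63, 41]
dequeue(): queue = [89, 51, 5, 1, 9, 63, 41]
enqueue(81): queue = [89, 51, 5, 1, 9, 63, 41, 81]
enqueue(43): queue = [89, 51, 5, 1, 9, 63, 41, 81, 43]
dequeue(): queue = [51, 5, 1, 9, 63, 41, 81, 43]
enqueue(38): queue = [51, 5, 1, 9, 63, 41, 81, 43, 38]

Answer: 51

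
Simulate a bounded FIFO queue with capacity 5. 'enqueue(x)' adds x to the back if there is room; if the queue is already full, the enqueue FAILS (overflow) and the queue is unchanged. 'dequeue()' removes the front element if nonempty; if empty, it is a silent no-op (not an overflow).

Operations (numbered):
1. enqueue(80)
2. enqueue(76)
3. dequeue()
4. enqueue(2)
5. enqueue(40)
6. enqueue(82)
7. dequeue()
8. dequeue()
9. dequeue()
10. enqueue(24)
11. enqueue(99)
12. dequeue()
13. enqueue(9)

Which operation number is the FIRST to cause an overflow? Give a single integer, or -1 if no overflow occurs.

1. enqueue(80): size=1
2. enqueue(76): size=2
3. dequeue(): size=1
4. enqueue(2): size=2
5. enqueue(40): size=3
6. enqueue(82): size=4
7. dequeue(): size=3
8. dequeue(): size=2
9. dequeue(): size=1
10. enqueue(24): size=2
11. enqueue(99): size=3
12. dequeue(): size=2
13. enqueue(9): size=3

Answer: -1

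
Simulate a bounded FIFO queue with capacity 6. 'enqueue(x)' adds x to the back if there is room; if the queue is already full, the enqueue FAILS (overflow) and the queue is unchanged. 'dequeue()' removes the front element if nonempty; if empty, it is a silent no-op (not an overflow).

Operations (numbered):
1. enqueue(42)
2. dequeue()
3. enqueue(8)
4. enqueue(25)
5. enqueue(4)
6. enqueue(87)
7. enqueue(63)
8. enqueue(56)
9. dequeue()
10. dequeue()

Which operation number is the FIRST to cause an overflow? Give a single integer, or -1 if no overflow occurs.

Answer: -1

Derivation:
1. enqueue(42): size=1
2. dequeue(): size=0
3. enqueue(8): size=1
4. enqueue(25): size=2
5. enqueue(4): size=3
6. enqueue(87): size=4
7. enqueue(63): size=5
8. enqueue(56): size=6
9. dequeue(): size=5
10. dequeue(): size=4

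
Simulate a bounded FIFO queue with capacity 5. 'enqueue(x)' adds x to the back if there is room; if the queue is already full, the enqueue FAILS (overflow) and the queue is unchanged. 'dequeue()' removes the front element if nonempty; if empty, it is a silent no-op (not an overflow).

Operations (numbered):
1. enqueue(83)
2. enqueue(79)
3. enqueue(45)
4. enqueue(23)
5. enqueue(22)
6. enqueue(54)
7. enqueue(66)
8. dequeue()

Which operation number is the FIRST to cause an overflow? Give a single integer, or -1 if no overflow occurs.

Answer: 6

Derivation:
1. enqueue(83): size=1
2. enqueue(79): size=2
3. enqueue(45): size=3
4. enqueue(23): size=4
5. enqueue(22): size=5
6. enqueue(54): size=5=cap → OVERFLOW (fail)
7. enqueue(66): size=5=cap → OVERFLOW (fail)
8. dequeue(): size=4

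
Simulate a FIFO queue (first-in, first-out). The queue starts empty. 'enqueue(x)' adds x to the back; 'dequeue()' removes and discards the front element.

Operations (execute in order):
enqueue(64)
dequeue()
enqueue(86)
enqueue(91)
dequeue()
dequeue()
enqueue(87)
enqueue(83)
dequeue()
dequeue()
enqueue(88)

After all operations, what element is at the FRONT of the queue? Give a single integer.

Answer: 88

Derivation:
enqueue(64): queue = [64]
dequeue(): queue = []
enqueue(86): queue = [86]
enqueue(91): queue = [86, 91]
dequeue(): queue = [91]
dequeue(): queue = []
enqueue(87): queue = [87]
enqueue(83): queue = [87, 83]
dequeue(): queue = [83]
dequeue(): queue = []
enqueue(88): queue = [88]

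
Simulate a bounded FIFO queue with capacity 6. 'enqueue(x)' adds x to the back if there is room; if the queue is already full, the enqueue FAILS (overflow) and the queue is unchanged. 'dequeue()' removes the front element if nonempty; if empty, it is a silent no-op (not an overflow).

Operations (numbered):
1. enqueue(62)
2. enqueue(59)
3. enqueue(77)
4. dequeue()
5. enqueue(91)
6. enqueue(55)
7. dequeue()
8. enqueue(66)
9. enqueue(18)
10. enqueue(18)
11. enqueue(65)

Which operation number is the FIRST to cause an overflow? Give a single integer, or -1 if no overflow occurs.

1. enqueue(62): size=1
2. enqueue(59): size=2
3. enqueue(77): size=3
4. dequeue(): size=2
5. enqueue(91): size=3
6. enqueue(55): size=4
7. dequeue(): size=3
8. enqueue(66): size=4
9. enqueue(18): size=5
10. enqueue(18): size=6
11. enqueue(65): size=6=cap → OVERFLOW (fail)

Answer: 11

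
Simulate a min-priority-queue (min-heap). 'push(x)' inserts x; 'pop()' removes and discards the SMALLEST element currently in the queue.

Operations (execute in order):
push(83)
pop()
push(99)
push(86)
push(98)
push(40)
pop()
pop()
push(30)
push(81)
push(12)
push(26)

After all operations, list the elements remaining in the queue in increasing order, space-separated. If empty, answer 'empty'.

Answer: 12 26 30 81 98 99

Derivation:
push(83): heap contents = [83]
pop() → 83: heap contents = []
push(99): heap contents = [99]
push(86): heap contents = [86, 99]
push(98): heap contents = [86, 98, 99]
push(40): heap contents = [40, 86, 98, 99]
pop() → 40: heap contents = [86, 98, 99]
pop() → 86: heap contents = [98, 99]
push(30): heap contents = [30, 98, 99]
push(81): heap contents = [30, 81, 98, 99]
push(12): heap contents = [12, 30, 81, 98, 99]
push(26): heap contents = [12, 26, 30, 81, 98, 99]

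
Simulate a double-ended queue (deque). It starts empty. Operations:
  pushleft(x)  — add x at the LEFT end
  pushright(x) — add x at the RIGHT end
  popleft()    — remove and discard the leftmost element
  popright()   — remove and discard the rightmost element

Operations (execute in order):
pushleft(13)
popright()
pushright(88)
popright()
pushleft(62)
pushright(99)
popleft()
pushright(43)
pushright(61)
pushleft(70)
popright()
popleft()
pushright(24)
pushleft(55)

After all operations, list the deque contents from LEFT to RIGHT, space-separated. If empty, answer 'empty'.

pushleft(13): [13]
popright(): []
pushright(88): [88]
popright(): []
pushleft(62): [62]
pushright(99): [62, 99]
popleft(): [99]
pushright(43): [99, 43]
pushright(61): [99, 43, 61]
pushleft(70): [70, 99, 43, 61]
popright(): [70, 99, 43]
popleft(): [99, 43]
pushright(24): [99, 43, 24]
pushleft(55): [55, 99, 43, 24]

Answer: 55 99 43 24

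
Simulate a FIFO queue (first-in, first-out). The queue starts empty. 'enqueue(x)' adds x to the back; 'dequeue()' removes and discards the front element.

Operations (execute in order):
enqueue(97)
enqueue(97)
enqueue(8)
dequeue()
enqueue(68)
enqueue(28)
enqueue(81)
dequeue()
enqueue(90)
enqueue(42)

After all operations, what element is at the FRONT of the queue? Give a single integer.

enqueue(97): queue = [97]
enqueue(97): queue = [97, 97]
enqueue(8): queue = [97, 97, 8]
dequeue(): queue = [97, 8]
enqueue(68): queue = [97, 8, 68]
enqueue(28): queue = [97, 8, 68, 28]
enqueue(81): queue = [97, 8, 68, 28, 81]
dequeue(): queue = [8, 68, 28, 81]
enqueue(90): queue = [8, 68, 28, 81, 90]
enqueue(42): queue = [8, 68, 28, 81, 90, 42]

Answer: 8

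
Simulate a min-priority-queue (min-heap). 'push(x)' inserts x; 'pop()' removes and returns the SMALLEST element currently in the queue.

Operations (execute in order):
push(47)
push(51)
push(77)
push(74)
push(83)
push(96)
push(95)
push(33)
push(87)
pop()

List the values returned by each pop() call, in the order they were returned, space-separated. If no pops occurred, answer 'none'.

push(47): heap contents = [47]
push(51): heap contents = [47, 51]
push(77): heap contents = [47, 51, 77]
push(74): heap contents = [47, 51, 74, 77]
push(83): heap contents = [47, 51, 74, 77, 83]
push(96): heap contents = [47, 51, 74, 77, 83, 96]
push(95): heap contents = [47, 51, 74, 77, 83, 95, 96]
push(33): heap contents = [33, 47, 51, 74, 77, 83, 95, 96]
push(87): heap contents = [33, 47, 51, 74, 77, 83, 87, 95, 96]
pop() → 33: heap contents = [47, 51, 74, 77, 83, 87, 95, 96]

Answer: 33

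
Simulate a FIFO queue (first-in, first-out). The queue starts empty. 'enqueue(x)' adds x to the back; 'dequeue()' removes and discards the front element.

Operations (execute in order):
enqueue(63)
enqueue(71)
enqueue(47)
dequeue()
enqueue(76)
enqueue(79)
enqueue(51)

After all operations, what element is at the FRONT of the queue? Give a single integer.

enqueue(63): queue = [63]
enqueue(71): queue = [63, 71]
enqueue(47): queue = [63, 71, 47]
dequeue(): queue = [71, 47]
enqueue(76): queue = [71, 47, 76]
enqueue(79): queue = [71, 47, 76, 79]
enqueue(51): queue = [71, 47, 76, 79, 51]

Answer: 71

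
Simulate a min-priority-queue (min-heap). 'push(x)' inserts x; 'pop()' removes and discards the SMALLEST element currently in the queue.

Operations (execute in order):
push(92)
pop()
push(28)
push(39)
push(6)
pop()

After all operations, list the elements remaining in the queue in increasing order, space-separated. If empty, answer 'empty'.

Answer: 28 39

Derivation:
push(92): heap contents = [92]
pop() → 92: heap contents = []
push(28): heap contents = [28]
push(39): heap contents = [28, 39]
push(6): heap contents = [6, 28, 39]
pop() → 6: heap contents = [28, 39]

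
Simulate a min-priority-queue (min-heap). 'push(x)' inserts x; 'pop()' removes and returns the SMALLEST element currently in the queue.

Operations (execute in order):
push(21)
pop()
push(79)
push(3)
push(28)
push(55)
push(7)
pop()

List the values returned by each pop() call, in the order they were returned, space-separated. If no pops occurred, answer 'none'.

push(21): heap contents = [21]
pop() → 21: heap contents = []
push(79): heap contents = [79]
push(3): heap contents = [3, 79]
push(28): heap contents = [3, 28, 79]
push(55): heap contents = [3, 28, 55, 79]
push(7): heap contents = [3, 7, 28, 55, 79]
pop() → 3: heap contents = [7, 28, 55, 79]

Answer: 21 3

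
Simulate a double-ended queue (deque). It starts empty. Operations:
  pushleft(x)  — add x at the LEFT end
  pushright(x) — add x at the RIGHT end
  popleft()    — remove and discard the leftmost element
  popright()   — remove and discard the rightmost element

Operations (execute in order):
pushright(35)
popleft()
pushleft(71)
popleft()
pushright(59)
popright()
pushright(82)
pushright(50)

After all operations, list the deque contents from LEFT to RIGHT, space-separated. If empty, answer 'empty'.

Answer: 82 50

Derivation:
pushright(35): [35]
popleft(): []
pushleft(71): [71]
popleft(): []
pushright(59): [59]
popright(): []
pushright(82): [82]
pushright(50): [82, 50]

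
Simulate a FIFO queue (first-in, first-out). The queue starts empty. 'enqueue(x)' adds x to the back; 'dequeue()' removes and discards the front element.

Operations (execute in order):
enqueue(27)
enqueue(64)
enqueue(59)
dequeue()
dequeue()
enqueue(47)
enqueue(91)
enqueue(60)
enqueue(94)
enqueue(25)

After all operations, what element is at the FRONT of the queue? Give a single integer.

enqueue(27): queue = [27]
enqueue(64): queue = [27, 64]
enqueue(59): queue = [27, 64, 59]
dequeue(): queue = [64, 59]
dequeue(): queue = [59]
enqueue(47): queue = [59, 47]
enqueue(91): queue = [59, 47, 91]
enqueue(60): queue = [59, 47, 91, 60]
enqueue(94): queue = [59, 47, 91, 60, 94]
enqueue(25): queue = [59, 47, 91, 60, 94, 25]

Answer: 59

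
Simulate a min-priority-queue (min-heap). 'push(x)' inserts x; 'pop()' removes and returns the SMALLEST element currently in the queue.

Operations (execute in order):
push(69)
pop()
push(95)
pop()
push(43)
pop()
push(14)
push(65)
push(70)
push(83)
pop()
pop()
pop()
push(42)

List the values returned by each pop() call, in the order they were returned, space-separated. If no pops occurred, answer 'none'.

Answer: 69 95 43 14 65 70

Derivation:
push(69): heap contents = [69]
pop() → 69: heap contents = []
push(95): heap contents = [95]
pop() → 95: heap contents = []
push(43): heap contents = [43]
pop() → 43: heap contents = []
push(14): heap contents = [14]
push(65): heap contents = [14, 65]
push(70): heap contents = [14, 65, 70]
push(83): heap contents = [14, 65, 70, 83]
pop() → 14: heap contents = [65, 70, 83]
pop() → 65: heap contents = [70, 83]
pop() → 70: heap contents = [83]
push(42): heap contents = [42, 83]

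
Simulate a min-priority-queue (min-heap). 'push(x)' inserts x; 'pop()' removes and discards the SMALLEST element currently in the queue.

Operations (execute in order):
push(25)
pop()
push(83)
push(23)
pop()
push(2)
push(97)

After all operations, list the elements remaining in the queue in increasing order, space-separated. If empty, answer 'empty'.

push(25): heap contents = [25]
pop() → 25: heap contents = []
push(83): heap contents = [83]
push(23): heap contents = [23, 83]
pop() → 23: heap contents = [83]
push(2): heap contents = [2, 83]
push(97): heap contents = [2, 83, 97]

Answer: 2 83 97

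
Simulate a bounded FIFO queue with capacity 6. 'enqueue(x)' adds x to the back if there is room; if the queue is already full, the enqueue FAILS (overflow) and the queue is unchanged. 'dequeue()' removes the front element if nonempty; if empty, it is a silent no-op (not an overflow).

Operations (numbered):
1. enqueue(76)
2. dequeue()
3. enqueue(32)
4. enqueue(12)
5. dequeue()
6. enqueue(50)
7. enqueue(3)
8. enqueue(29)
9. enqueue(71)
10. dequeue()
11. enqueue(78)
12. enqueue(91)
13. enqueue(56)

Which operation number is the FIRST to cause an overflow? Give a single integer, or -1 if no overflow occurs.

Answer: 13

Derivation:
1. enqueue(76): size=1
2. dequeue(): size=0
3. enqueue(32): size=1
4. enqueue(12): size=2
5. dequeue(): size=1
6. enqueue(50): size=2
7. enqueue(3): size=3
8. enqueue(29): size=4
9. enqueue(71): size=5
10. dequeue(): size=4
11. enqueue(78): size=5
12. enqueue(91): size=6
13. enqueue(56): size=6=cap → OVERFLOW (fail)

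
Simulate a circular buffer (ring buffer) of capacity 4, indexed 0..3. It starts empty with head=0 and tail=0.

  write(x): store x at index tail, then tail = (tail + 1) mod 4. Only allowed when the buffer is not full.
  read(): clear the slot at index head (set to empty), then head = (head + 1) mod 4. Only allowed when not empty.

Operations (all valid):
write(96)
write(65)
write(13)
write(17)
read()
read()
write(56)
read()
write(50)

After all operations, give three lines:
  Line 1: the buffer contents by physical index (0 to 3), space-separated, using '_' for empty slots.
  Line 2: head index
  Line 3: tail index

Answer: 56 50 _ 17
3
2

Derivation:
write(96): buf=[96 _ _ _], head=0, tail=1, size=1
write(65): buf=[96 65 _ _], head=0, tail=2, size=2
write(13): buf=[96 65 13 _], head=0, tail=3, size=3
write(17): buf=[96 65 13 17], head=0, tail=0, size=4
read(): buf=[_ 65 13 17], head=1, tail=0, size=3
read(): buf=[_ _ 13 17], head=2, tail=0, size=2
write(56): buf=[56 _ 13 17], head=2, tail=1, size=3
read(): buf=[56 _ _ 17], head=3, tail=1, size=2
write(50): buf=[56 50 _ 17], head=3, tail=2, size=3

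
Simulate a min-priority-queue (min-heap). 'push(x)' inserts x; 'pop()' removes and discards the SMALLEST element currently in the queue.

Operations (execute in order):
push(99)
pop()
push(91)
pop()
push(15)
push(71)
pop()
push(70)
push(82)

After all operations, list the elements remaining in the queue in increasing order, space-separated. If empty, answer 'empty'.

push(99): heap contents = [99]
pop() → 99: heap contents = []
push(91): heap contents = [91]
pop() → 91: heap contents = []
push(15): heap contents = [15]
push(71): heap contents = [15, 71]
pop() → 15: heap contents = [71]
push(70): heap contents = [70, 71]
push(82): heap contents = [70, 71, 82]

Answer: 70 71 82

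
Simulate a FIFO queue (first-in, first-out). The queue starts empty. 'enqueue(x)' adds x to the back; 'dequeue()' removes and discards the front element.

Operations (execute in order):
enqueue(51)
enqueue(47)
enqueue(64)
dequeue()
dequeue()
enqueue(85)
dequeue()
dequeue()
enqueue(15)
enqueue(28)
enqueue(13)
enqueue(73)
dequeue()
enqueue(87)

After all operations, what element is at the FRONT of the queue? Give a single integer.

Answer: 28

Derivation:
enqueue(51): queue = [51]
enqueue(47): queue = [51, 47]
enqueue(64): queue = [51, 47, 64]
dequeue(): queue = [47, 64]
dequeue(): queue = [64]
enqueue(85): queue = [64, 85]
dequeue(): queue = [85]
dequeue(): queue = []
enqueue(15): queue = [15]
enqueue(28): queue = [15, 28]
enqueue(13): queue = [15, 28, 13]
enqueue(73): queue = [15, 28, 13, 73]
dequeue(): queue = [28, 13, 73]
enqueue(87): queue = [28, 13, 73, 87]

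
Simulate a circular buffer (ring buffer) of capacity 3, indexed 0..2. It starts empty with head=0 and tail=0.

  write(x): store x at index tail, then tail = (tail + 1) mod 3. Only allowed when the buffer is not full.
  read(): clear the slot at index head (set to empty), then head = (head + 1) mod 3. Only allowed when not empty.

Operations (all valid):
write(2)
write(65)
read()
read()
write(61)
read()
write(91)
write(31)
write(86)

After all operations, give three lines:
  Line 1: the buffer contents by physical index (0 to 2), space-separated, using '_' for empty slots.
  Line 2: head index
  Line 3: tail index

write(2): buf=[2 _ _], head=0, tail=1, size=1
write(65): buf=[2 65 _], head=0, tail=2, size=2
read(): buf=[_ 65 _], head=1, tail=2, size=1
read(): buf=[_ _ _], head=2, tail=2, size=0
write(61): buf=[_ _ 61], head=2, tail=0, size=1
read(): buf=[_ _ _], head=0, tail=0, size=0
write(91): buf=[91 _ _], head=0, tail=1, size=1
write(31): buf=[91 31 _], head=0, tail=2, size=2
write(86): buf=[91 31 86], head=0, tail=0, size=3

Answer: 91 31 86
0
0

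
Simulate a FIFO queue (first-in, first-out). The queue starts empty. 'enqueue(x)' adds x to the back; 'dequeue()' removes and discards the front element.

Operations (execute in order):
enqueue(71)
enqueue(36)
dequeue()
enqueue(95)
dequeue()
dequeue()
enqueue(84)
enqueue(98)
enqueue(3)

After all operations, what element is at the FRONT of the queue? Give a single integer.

enqueue(71): queue = [71]
enqueue(36): queue = [71, 36]
dequeue(): queue = [36]
enqueue(95): queue = [36, 95]
dequeue(): queue = [95]
dequeue(): queue = []
enqueue(84): queue = [84]
enqueue(98): queue = [84, 98]
enqueue(3): queue = [84, 98, 3]

Answer: 84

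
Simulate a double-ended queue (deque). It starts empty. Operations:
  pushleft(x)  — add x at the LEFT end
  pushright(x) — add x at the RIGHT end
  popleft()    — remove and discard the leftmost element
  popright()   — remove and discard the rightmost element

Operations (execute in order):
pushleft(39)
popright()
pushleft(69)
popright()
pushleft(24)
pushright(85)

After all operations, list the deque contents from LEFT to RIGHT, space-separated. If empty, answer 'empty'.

pushleft(39): [39]
popright(): []
pushleft(69): [69]
popright(): []
pushleft(24): [24]
pushright(85): [24, 85]

Answer: 24 85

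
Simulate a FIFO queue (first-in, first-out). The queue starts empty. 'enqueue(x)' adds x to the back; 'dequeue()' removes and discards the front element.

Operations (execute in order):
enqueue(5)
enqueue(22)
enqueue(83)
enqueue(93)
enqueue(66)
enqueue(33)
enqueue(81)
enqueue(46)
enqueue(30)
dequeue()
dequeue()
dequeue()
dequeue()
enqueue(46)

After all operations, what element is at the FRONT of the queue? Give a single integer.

Answer: 66

Derivation:
enqueue(5): queue = [5]
enqueue(22): queue = [5, 22]
enqueue(83): queue = [5, 22, 83]
enqueue(93): queue = [5, 22, 83, 93]
enqueue(66): queue = [5, 22, 83, 93, 66]
enqueue(33): queue = [5, 22, 83, 93, 66, 33]
enqueue(81): queue = [5, 22, 83, 93, 66, 33, 81]
enqueue(46): queue = [5, 22, 83, 93, 66, 33, 81, 46]
enqueue(30): queue = [5, 22, 83, 93, 66, 33, 81, 46, 30]
dequeue(): queue = [22, 83, 93, 66, 33, 81, 46, 30]
dequeue(): queue = [83, 93, 66, 33, 81, 46, 30]
dequeue(): queue = [93, 66, 33, 81, 46, 30]
dequeue(): queue = [66, 33, 81, 46, 30]
enqueue(46): queue = [66, 33, 81, 46, 30, 46]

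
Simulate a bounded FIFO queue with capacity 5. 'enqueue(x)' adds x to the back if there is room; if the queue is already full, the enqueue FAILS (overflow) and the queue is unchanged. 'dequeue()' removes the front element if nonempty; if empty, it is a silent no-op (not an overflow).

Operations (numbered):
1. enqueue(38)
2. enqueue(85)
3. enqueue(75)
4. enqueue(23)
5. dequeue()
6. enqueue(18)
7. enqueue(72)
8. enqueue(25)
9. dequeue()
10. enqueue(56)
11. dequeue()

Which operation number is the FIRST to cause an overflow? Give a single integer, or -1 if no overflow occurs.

Answer: 8

Derivation:
1. enqueue(38): size=1
2. enqueue(85): size=2
3. enqueue(75): size=3
4. enqueue(23): size=4
5. dequeue(): size=3
6. enqueue(18): size=4
7. enqueue(72): size=5
8. enqueue(25): size=5=cap → OVERFLOW (fail)
9. dequeue(): size=4
10. enqueue(56): size=5
11. dequeue(): size=4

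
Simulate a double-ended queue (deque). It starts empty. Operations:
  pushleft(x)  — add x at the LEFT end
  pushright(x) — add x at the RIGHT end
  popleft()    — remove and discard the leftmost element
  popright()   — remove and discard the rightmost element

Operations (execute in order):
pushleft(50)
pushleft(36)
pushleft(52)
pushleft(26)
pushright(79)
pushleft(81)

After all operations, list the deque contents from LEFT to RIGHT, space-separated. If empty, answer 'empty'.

pushleft(50): [50]
pushleft(36): [36, 50]
pushleft(52): [52, 36, 50]
pushleft(26): [26, 52, 36, 50]
pushright(79): [26, 52, 36, 50, 79]
pushleft(81): [81, 26, 52, 36, 50, 79]

Answer: 81 26 52 36 50 79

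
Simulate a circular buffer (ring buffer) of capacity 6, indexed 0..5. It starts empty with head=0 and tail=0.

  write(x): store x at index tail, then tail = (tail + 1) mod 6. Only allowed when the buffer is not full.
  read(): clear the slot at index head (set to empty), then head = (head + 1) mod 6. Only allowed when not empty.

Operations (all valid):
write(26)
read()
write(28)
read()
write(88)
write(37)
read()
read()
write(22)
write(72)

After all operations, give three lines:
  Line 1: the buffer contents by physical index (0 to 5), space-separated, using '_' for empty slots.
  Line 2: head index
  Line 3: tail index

write(26): buf=[26 _ _ _ _ _], head=0, tail=1, size=1
read(): buf=[_ _ _ _ _ _], head=1, tail=1, size=0
write(28): buf=[_ 28 _ _ _ _], head=1, tail=2, size=1
read(): buf=[_ _ _ _ _ _], head=2, tail=2, size=0
write(88): buf=[_ _ 88 _ _ _], head=2, tail=3, size=1
write(37): buf=[_ _ 88 37 _ _], head=2, tail=4, size=2
read(): buf=[_ _ _ 37 _ _], head=3, tail=4, size=1
read(): buf=[_ _ _ _ _ _], head=4, tail=4, size=0
write(22): buf=[_ _ _ _ 22 _], head=4, tail=5, size=1
write(72): buf=[_ _ _ _ 22 72], head=4, tail=0, size=2

Answer: _ _ _ _ 22 72
4
0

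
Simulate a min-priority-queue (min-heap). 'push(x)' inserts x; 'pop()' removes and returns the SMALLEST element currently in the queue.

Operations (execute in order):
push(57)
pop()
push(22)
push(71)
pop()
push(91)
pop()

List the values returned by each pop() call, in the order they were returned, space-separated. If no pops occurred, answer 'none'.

push(57): heap contents = [57]
pop() → 57: heap contents = []
push(22): heap contents = [22]
push(71): heap contents = [22, 71]
pop() → 22: heap contents = [71]
push(91): heap contents = [71, 91]
pop() → 71: heap contents = [91]

Answer: 57 22 71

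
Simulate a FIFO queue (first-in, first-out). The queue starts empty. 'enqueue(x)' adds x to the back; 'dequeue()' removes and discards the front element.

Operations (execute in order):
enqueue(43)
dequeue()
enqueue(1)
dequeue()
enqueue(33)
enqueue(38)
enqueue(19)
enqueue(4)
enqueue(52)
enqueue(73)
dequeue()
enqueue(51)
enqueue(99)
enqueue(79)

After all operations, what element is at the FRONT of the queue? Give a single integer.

enqueue(43): queue = [43]
dequeue(): queue = []
enqueue(1): queue = [1]
dequeue(): queue = []
enqueue(33): queue = [33]
enqueue(38): queue = [33, 38]
enqueue(19): queue = [33, 38, 19]
enqueue(4): queue = [33, 38, 19, 4]
enqueue(52): queue = [33, 38, 19, 4, 52]
enqueue(73): queue = [33, 38, 19, 4, 52, 73]
dequeue(): queue = [38, 19, 4, 52, 73]
enqueue(51): queue = [38, 19, 4, 52, 73, 51]
enqueue(99): queue = [38, 19, 4, 52, 73, 51, 99]
enqueue(79): queue = [38, 19, 4, 52, 73, 51, 99, 79]

Answer: 38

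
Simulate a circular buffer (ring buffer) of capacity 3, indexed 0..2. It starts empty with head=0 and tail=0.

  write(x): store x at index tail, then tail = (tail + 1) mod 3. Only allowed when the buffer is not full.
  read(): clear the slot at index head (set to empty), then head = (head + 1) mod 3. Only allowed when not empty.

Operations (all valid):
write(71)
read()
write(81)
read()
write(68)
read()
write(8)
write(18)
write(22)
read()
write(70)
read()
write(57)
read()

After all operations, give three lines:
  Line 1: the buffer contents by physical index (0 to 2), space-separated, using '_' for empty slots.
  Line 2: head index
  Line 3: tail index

Answer: 70 57 _
0
2

Derivation:
write(71): buf=[71 _ _], head=0, tail=1, size=1
read(): buf=[_ _ _], head=1, tail=1, size=0
write(81): buf=[_ 81 _], head=1, tail=2, size=1
read(): buf=[_ _ _], head=2, tail=2, size=0
write(68): buf=[_ _ 68], head=2, tail=0, size=1
read(): buf=[_ _ _], head=0, tail=0, size=0
write(8): buf=[8 _ _], head=0, tail=1, size=1
write(18): buf=[8 18 _], head=0, tail=2, size=2
write(22): buf=[8 18 22], head=0, tail=0, size=3
read(): buf=[_ 18 22], head=1, tail=0, size=2
write(70): buf=[70 18 22], head=1, tail=1, size=3
read(): buf=[70 _ 22], head=2, tail=1, size=2
write(57): buf=[70 57 22], head=2, tail=2, size=3
read(): buf=[70 57 _], head=0, tail=2, size=2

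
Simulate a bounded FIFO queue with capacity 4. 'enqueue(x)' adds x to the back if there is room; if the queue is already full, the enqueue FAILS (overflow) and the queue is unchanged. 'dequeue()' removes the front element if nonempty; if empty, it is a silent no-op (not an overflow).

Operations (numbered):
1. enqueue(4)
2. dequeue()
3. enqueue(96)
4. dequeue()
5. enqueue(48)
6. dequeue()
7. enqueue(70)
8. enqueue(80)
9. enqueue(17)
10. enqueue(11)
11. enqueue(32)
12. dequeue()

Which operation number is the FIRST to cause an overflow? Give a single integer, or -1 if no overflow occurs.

1. enqueue(4): size=1
2. dequeue(): size=0
3. enqueue(96): size=1
4. dequeue(): size=0
5. enqueue(48): size=1
6. dequeue(): size=0
7. enqueue(70): size=1
8. enqueue(80): size=2
9. enqueue(17): size=3
10. enqueue(11): size=4
11. enqueue(32): size=4=cap → OVERFLOW (fail)
12. dequeue(): size=3

Answer: 11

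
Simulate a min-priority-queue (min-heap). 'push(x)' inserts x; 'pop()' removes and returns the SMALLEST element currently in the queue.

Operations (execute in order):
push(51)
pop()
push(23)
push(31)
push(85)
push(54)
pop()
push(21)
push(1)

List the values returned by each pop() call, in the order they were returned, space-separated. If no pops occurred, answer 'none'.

push(51): heap contents = [51]
pop() → 51: heap contents = []
push(23): heap contents = [23]
push(31): heap contents = [23, 31]
push(85): heap contents = [23, 31, 85]
push(54): heap contents = [23, 31, 54, 85]
pop() → 23: heap contents = [31, 54, 85]
push(21): heap contents = [21, 31, 54, 85]
push(1): heap contents = [1, 21, 31, 54, 85]

Answer: 51 23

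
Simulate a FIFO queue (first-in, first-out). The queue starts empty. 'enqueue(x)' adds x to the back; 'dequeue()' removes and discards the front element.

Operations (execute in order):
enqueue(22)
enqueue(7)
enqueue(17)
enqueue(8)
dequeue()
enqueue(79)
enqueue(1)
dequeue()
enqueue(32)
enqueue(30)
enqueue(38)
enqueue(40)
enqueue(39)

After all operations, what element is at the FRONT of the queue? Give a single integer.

enqueue(22): queue = [22]
enqueue(7): queue = [22, 7]
enqueue(17): queue = [22, 7, 17]
enqueue(8): queue = [22, 7, 17, 8]
dequeue(): queue = [7, 17, 8]
enqueue(79): queue = [7, 17, 8, 79]
enqueue(1): queue = [7, 17, 8, 79, 1]
dequeue(): queue = [17, 8, 79, 1]
enqueue(32): queue = [17, 8, 79, 1, 32]
enqueue(30): queue = [17, 8, 79, 1, 32, 30]
enqueue(38): queue = [17, 8, 79, 1, 32, 30, 38]
enqueue(40): queue = [17, 8, 79, 1, 32, 30, 38, 40]
enqueue(39): queue = [17, 8, 79, 1, 32, 30, 38, 40, 39]

Answer: 17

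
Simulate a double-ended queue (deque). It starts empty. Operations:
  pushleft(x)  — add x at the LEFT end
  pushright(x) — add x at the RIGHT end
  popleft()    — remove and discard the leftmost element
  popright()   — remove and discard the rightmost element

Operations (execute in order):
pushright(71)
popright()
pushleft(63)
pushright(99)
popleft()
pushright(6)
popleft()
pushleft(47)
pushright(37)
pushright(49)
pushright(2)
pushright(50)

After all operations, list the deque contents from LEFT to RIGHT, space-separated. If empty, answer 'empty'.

Answer: 47 6 37 49 2 50

Derivation:
pushright(71): [71]
popright(): []
pushleft(63): [63]
pushright(99): [63, 99]
popleft(): [99]
pushright(6): [99, 6]
popleft(): [6]
pushleft(47): [47, 6]
pushright(37): [47, 6, 37]
pushright(49): [47, 6, 37, 49]
pushright(2): [47, 6, 37, 49, 2]
pushright(50): [47, 6, 37, 49, 2, 50]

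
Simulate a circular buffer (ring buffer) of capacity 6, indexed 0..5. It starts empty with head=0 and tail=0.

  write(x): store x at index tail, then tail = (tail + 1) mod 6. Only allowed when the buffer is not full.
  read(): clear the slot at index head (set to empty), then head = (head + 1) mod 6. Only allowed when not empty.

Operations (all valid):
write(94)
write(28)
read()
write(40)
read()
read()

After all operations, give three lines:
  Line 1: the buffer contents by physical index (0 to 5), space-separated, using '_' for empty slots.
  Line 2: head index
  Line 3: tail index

Answer: _ _ _ _ _ _
3
3

Derivation:
write(94): buf=[94 _ _ _ _ _], head=0, tail=1, size=1
write(28): buf=[94 28 _ _ _ _], head=0, tail=2, size=2
read(): buf=[_ 28 _ _ _ _], head=1, tail=2, size=1
write(40): buf=[_ 28 40 _ _ _], head=1, tail=3, size=2
read(): buf=[_ _ 40 _ _ _], head=2, tail=3, size=1
read(): buf=[_ _ _ _ _ _], head=3, tail=3, size=0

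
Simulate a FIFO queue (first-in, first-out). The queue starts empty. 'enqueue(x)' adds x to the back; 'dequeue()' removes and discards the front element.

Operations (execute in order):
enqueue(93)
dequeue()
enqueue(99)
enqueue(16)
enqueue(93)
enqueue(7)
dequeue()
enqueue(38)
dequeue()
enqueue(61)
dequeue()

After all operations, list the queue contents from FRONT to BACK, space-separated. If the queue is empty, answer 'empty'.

enqueue(93): [93]
dequeue(): []
enqueue(99): [99]
enqueue(16): [99, 16]
enqueue(93): [99, 16, 93]
enqueue(7): [99, 16, 93, 7]
dequeue(): [16, 93, 7]
enqueue(38): [16, 93, 7, 38]
dequeue(): [93, 7, 38]
enqueue(61): [93, 7, 38, 61]
dequeue(): [7, 38, 61]

Answer: 7 38 61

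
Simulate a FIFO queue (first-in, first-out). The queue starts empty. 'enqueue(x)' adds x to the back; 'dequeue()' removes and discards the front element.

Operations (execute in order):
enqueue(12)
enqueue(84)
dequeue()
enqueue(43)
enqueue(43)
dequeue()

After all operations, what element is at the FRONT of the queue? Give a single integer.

enqueue(12): queue = [12]
enqueue(84): queue = [12, 84]
dequeue(): queue = [84]
enqueue(43): queue = [84, 43]
enqueue(43): queue = [84, 43, 43]
dequeue(): queue = [43, 43]

Answer: 43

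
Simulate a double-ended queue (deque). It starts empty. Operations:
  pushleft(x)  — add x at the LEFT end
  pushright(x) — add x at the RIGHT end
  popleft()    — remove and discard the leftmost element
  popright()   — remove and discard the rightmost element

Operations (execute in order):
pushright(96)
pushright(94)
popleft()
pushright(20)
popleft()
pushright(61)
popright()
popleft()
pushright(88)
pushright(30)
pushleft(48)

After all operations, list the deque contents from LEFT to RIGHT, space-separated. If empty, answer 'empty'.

pushright(96): [96]
pushright(94): [96, 94]
popleft(): [94]
pushright(20): [94, 20]
popleft(): [20]
pushright(61): [20, 61]
popright(): [20]
popleft(): []
pushright(88): [88]
pushright(30): [88, 30]
pushleft(48): [48, 88, 30]

Answer: 48 88 30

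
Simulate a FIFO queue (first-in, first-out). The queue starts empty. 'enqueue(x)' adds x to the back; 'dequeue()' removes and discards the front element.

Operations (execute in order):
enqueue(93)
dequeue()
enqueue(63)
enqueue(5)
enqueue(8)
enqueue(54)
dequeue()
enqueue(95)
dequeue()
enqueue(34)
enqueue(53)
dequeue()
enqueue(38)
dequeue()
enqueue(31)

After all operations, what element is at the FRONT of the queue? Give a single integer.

enqueue(93): queue = [93]
dequeue(): queue = []
enqueue(63): queue = [63]
enqueue(5): queue = [63, 5]
enqueue(8): queue = [63, 5, 8]
enqueue(54): queue = [63, 5, 8, 54]
dequeue(): queue = [5, 8, 54]
enqueue(95): queue = [5, 8, 54, 95]
dequeue(): queue = [8, 54, 95]
enqueue(34): queue = [8, 54, 95, 34]
enqueue(53): queue = [8, 54, 95, 34, 53]
dequeue(): queue = [54, 95, 34, 53]
enqueue(38): queue = [54, 95, 34, 53, 38]
dequeue(): queue = [95, 34, 53, 38]
enqueue(31): queue = [95, 34, 53, 38, 31]

Answer: 95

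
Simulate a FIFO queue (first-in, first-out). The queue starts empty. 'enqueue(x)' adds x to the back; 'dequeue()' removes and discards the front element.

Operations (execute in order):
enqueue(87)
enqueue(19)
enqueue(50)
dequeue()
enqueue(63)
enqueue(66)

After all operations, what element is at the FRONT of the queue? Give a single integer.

Answer: 19

Derivation:
enqueue(87): queue = [87]
enqueue(19): queue = [87, 19]
enqueue(50): queue = [87, 19, 50]
dequeue(): queue = [19, 50]
enqueue(63): queue = [19, 50, 63]
enqueue(66): queue = [19, 50, 63, 66]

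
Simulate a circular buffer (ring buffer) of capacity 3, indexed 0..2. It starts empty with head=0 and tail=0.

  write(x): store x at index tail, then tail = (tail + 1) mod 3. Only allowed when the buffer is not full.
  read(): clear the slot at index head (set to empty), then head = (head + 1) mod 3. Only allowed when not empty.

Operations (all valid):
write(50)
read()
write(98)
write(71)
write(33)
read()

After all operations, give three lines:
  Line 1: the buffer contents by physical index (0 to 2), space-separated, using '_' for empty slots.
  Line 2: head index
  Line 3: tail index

Answer: 33 _ 71
2
1

Derivation:
write(50): buf=[50 _ _], head=0, tail=1, size=1
read(): buf=[_ _ _], head=1, tail=1, size=0
write(98): buf=[_ 98 _], head=1, tail=2, size=1
write(71): buf=[_ 98 71], head=1, tail=0, size=2
write(33): buf=[33 98 71], head=1, tail=1, size=3
read(): buf=[33 _ 71], head=2, tail=1, size=2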